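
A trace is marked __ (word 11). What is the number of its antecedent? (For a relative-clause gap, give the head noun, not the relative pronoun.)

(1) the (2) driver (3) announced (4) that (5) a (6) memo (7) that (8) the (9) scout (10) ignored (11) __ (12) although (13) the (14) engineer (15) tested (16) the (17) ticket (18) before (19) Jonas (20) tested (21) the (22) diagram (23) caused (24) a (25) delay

The gap at 11 is the object of "ignored", inside a relative clause.
The relative pronoun is "that" (word 7); it is bound by the head noun immediately before it.
Its filler is the head noun "memo", at word 6.

6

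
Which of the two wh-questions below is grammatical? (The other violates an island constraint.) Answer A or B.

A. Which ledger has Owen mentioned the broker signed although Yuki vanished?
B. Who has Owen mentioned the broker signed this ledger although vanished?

In B, the wh-phrase is extracted from inside an adjunct island (introduced by "although"), which blocks movement.
In A, the extraction path crosses only that-complement boundaries, which are transparent.
So A is grammatical.

A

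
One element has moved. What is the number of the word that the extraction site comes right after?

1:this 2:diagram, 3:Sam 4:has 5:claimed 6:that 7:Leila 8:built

8

The displaced element is "this diagram" (word 2).
It is linked across 1 clause boundary (that).
It functions as the direct object of "built", so the gap sits immediately after word 8 ("built").
Base order: Sam has claimed that Leila built this diagram.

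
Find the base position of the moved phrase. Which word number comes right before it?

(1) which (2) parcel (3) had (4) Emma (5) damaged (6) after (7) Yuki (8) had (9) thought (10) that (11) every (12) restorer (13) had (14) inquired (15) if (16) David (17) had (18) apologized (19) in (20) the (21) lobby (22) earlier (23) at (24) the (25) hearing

5

The displaced element is "which parcel" (word 2).
It functions as the direct object of "damaged", so the gap sits immediately after word 5 ("damaged").
Base order: Emma had damaged which parcel after Yuki had thought that every restorer had inquired if David had apologized in the lobby earlier at the hearing.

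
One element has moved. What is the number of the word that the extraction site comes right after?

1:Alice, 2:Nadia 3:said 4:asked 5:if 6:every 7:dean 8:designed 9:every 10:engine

The displaced element is "Alice" (word 1).
It is linked across 1 clause boundary (Ø).
It functions as the subject of "asked", so the gap sits immediately after word 3 ("said").
Base order: Nadia said Alice asked if every dean designed every engine.

3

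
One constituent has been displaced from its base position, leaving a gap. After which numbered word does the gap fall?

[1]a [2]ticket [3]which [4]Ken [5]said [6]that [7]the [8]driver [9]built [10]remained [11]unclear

9

The displaced element is "a ticket" (word 2).
It is linked across 1 clause boundary (that).
It functions as the direct object of "built", so the gap sits immediately after word 9 ("built").
Base order: Ken said that the driver built a ticket.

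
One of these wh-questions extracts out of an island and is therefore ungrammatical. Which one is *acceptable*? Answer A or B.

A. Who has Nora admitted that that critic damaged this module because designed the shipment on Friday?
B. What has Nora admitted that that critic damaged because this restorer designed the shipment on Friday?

In A, the wh-phrase is extracted from inside an adjunct island (introduced by "because"), which blocks movement.
In B, the extraction path crosses only that-complement boundaries, which are transparent.
So B is grammatical.

B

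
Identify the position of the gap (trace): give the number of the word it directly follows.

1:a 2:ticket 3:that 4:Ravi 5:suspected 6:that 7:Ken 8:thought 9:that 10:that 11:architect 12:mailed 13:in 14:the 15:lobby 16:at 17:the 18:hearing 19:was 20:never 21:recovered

12

The displaced element is "a ticket" (word 2).
It is linked across 2 clause boundaries (that → that).
It functions as the direct object of "mailed", so the gap sits immediately after word 12 ("mailed").
Base order: Ravi suspected that Ken thought that that architect mailed a ticket in the lobby at the hearing.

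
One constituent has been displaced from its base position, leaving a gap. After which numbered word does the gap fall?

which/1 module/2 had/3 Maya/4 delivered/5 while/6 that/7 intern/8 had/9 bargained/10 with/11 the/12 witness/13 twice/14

5

The displaced element is "which module" (word 2).
It functions as the direct object of "delivered", so the gap sits immediately after word 5 ("delivered").
Base order: Maya had delivered which module while that intern had bargained with the witness twice.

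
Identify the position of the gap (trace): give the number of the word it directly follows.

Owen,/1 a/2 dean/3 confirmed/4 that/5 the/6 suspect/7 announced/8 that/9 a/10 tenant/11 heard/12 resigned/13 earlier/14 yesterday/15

The displaced element is "Owen" (word 1).
It is linked across 3 clause boundaries (that → that → Ø).
It functions as the subject of "resigned", so the gap sits immediately after word 12 ("heard").
Base order: A dean confirmed that the suspect announced that a tenant heard that Owen resigned earlier yesterday.

12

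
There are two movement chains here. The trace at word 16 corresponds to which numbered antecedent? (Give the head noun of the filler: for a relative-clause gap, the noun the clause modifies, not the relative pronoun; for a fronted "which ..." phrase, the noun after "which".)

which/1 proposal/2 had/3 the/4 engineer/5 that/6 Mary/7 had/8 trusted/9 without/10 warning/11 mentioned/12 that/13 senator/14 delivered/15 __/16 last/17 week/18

2

The marked gap is the direct object of "delivered".
Its filler is the fronted wh-phrase "which proposal", at word 2.
(The other dependency links word 5 to a gap after word 9.)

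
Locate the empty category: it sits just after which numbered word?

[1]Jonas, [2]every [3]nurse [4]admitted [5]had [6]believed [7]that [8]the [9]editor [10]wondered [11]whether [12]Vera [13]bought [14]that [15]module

The displaced element is "Jonas" (word 1).
It is linked across 1 clause boundary (Ø).
It functions as the subject of "believed", so the gap sits immediately after word 4 ("admitted").
Base order: Every nurse admitted that Jonas had believed that the editor wondered whether Vera bought that module.

4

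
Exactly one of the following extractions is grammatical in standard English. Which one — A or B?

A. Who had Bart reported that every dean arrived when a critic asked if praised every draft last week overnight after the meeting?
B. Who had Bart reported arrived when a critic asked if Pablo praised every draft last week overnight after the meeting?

B

In A, the wh-phrase is extracted from inside an adjunct island (introduced by "when"), which blocks movement.
In B, the extraction path crosses only that-complement boundaries, which are transparent.
So B is grammatical.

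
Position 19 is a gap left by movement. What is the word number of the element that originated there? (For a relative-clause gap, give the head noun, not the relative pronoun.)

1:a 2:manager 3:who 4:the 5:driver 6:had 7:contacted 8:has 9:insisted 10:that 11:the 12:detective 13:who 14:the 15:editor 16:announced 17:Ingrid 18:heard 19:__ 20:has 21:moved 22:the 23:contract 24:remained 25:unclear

12

The gap at 19 is the subject of "moved", inside a relative clause.
The relative pronoun is "who" (word 13); it is bound by the head noun immediately before it.
Its filler is the head noun "detective", at word 12.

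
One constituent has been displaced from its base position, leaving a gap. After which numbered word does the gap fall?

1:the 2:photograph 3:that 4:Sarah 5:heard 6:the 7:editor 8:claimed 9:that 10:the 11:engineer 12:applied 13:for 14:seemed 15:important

13

The displaced element is "the photograph" (word 2).
It is linked across 2 clause boundaries (Ø → that).
It functions as the object of the preposition "for" of "applied", so the gap sits immediately after word 13 ("for").
Base order: Sarah heard the editor claimed that the engineer applied for the photograph.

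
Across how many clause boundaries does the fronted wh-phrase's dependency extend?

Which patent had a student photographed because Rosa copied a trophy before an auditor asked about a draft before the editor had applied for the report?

0

"which patent" originates inside the matrix clause — no clause boundary is crossed.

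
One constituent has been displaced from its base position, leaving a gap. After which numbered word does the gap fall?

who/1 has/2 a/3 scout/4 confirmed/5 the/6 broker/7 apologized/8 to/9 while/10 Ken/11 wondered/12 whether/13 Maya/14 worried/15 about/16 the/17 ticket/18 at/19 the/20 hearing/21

9

The displaced element is "who" (word 1).
It is linked across 1 clause boundary (Ø).
It functions as the object of the preposition "to" of "apologized", so the gap sits immediately after word 9 ("to").
Base order: A scout has confirmed the broker apologized to who while Ken wondered whether Maya worried about the ticket at the hearing.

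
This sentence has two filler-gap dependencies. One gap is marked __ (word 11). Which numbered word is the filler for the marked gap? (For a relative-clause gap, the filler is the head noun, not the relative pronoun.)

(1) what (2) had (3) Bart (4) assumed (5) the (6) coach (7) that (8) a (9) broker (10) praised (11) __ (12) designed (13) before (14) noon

The marked gap is inside the relative clause, the direct object of "praised".
Its filler is the head noun "coach" (via "that"), at word 6.
(The other dependency links word 1 to a gap after word 12.)

6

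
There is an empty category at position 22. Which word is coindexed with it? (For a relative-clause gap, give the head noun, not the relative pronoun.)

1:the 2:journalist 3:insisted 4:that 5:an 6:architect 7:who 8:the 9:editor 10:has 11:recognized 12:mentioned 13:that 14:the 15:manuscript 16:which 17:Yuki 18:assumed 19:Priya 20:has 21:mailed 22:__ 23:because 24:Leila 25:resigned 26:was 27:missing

The gap at 22 is the object of "mailed", inside a relative clause.
The relative pronoun is "which" (word 16); it is bound by the head noun immediately before it.
Its filler is the head noun "manuscript", at word 15.

15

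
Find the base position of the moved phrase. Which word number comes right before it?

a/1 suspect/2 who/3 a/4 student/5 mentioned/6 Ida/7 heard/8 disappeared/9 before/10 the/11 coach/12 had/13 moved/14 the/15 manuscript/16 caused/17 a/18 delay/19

8

The displaced element is "a suspect" (word 2).
It is linked across 2 clause boundaries (Ø → Ø).
It functions as the subject of "disappeared", so the gap sits immediately after word 8 ("heard").
Base order: A student mentioned Ida heard that a suspect disappeared before the coach had moved the manuscript.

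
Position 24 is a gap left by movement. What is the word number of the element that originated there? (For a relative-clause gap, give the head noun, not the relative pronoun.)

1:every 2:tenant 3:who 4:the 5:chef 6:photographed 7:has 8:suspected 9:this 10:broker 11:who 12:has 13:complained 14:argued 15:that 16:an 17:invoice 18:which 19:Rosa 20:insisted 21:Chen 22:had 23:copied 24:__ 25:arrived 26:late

17

The gap at 24 is the object of "copied", inside a relative clause.
The relative pronoun is "which" (word 18); it is bound by the head noun immediately before it.
Its filler is the head noun "invoice", at word 17.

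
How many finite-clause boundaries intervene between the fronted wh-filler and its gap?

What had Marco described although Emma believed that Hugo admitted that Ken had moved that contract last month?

0

"what" originates inside the matrix clause — no clause boundary is crossed.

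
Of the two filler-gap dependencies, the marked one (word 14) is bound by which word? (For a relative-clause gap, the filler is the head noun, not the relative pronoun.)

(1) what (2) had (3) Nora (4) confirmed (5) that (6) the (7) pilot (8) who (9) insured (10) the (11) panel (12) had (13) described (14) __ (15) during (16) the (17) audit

1

The marked gap is the direct object of "described".
Its filler is the fronted wh-phrase "what", at word 1.
(The other dependency links word 7 to a gap after word 8.)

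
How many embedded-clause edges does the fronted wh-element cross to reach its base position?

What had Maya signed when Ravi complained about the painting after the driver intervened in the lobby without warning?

0

"what" originates inside the matrix clause — no clause boundary is crossed.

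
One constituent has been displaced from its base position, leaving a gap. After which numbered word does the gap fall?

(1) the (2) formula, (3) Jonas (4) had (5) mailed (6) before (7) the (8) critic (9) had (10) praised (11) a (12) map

5

The displaced element is "the formula" (word 2).
It functions as the direct object of "mailed", so the gap sits immediately after word 5 ("mailed").
Base order: Jonas had mailed the formula before the critic had praised a map.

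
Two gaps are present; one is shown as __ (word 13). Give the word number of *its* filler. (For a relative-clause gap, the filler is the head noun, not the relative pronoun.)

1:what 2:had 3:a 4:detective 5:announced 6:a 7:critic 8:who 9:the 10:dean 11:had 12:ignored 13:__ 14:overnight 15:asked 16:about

The marked gap is inside the relative clause, the direct object of "ignored".
Its filler is the head noun "critic" (via "who"), at word 7.
(The other dependency links word 1 to a gap after word 16.)

7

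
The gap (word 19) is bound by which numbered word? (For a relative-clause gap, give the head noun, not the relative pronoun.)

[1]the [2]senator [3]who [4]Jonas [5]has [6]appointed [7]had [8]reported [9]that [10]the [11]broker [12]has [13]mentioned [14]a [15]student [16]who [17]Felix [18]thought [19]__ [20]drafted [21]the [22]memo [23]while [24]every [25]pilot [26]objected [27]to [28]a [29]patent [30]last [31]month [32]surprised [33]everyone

The gap at 19 is the subject of "drafted", inside a relative clause.
The relative pronoun is "who" (word 16); it is bound by the head noun immediately before it.
Its filler is the head noun "student", at word 15.

15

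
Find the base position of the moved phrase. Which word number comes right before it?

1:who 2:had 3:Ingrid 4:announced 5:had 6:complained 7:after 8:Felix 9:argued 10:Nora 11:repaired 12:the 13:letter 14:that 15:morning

The displaced element is "who" (word 1).
It is linked across 1 clause boundary (Ø).
It functions as the subject of "complained", so the gap sits immediately after word 4 ("announced").
Base order: Ingrid had announced that who had complained after Felix argued Nora repaired the letter that morning.

4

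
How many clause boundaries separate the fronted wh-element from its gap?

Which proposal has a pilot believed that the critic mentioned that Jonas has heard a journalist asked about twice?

"which proposal" is extracted from the PP object of "asked".
Boundaries crossed, outermost first: [that], [that], [Ø] — 3 in total.

3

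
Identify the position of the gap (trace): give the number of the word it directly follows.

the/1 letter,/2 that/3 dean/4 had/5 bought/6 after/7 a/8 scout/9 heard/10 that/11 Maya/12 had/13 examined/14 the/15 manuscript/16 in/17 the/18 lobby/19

6

The displaced element is "the letter" (word 2).
It functions as the direct object of "bought", so the gap sits immediately after word 6 ("bought").
Base order: That dean had bought the letter after a scout heard that Maya had examined the manuscript in the lobby.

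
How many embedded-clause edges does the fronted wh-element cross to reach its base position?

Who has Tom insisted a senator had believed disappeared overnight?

"who" is extracted from the subject of "disappeared".
Boundaries crossed, outermost first: [Ø], [Ø] — 2 in total.

2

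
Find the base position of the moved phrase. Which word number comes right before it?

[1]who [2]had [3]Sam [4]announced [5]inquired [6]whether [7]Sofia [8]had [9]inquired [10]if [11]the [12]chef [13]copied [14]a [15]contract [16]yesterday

The displaced element is "who" (word 1).
It is linked across 1 clause boundary (Ø).
It functions as the subject of "inquired", so the gap sits immediately after word 4 ("announced").
Base order: Sam had announced who inquired whether Sofia had inquired if the chef copied a contract yesterday.

4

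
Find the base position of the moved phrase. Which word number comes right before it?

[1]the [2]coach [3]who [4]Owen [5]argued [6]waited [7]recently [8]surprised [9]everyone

5

The displaced element is "the coach" (word 2).
It is linked across 1 clause boundary (Ø).
It functions as the subject of "waited", so the gap sits immediately after word 5 ("argued").
Base order: Owen argued the coach waited recently.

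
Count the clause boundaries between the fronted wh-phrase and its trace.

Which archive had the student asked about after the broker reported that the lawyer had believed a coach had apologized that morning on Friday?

0

"which archive" originates inside the matrix clause — no clause boundary is crossed.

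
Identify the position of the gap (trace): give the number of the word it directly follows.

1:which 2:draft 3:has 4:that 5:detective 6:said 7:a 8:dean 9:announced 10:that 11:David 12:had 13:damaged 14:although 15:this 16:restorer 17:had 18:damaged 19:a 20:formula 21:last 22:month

13

The displaced element is "which draft" (word 2).
It is linked across 2 clause boundaries (Ø → that).
It functions as the direct object of "damaged", so the gap sits immediately after word 13 ("damaged").
Base order: That detective has said a dean announced that David had damaged which draft although this restorer had damaged a formula last month.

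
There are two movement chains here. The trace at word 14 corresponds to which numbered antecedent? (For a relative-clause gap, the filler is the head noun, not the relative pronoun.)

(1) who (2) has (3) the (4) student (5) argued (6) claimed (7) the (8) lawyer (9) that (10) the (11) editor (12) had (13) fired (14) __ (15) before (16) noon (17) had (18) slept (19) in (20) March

8

The marked gap is inside the relative clause, the direct object of "fired".
Its filler is the head noun "lawyer" (via "that"), at word 8.
(The other dependency links word 1 to a gap after word 5.)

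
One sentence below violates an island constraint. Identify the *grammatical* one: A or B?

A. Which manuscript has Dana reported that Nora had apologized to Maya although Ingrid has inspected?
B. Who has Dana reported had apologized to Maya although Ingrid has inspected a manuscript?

B

In A, the wh-phrase is extracted from inside an adjunct island (introduced by "although"), which blocks movement.
In B, the extraction path crosses only that-complement boundaries, which are transparent.
So B is grammatical.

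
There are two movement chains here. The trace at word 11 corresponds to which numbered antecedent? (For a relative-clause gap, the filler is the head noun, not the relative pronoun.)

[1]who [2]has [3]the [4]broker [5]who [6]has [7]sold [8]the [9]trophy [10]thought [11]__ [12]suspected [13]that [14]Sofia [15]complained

The marked gap is the subject of "suspected".
Its filler is the fronted wh-phrase "who", at word 1.
(The other dependency links word 4 to a gap after word 5.)

1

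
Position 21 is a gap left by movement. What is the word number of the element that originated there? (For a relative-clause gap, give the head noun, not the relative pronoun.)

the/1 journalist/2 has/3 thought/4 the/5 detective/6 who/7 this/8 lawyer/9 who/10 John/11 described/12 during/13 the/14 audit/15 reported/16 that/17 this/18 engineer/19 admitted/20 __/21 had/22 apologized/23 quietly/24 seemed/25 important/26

6

The gap at 21 is the subject of "apologized", inside a relative clause.
The relative pronoun is "who" (word 7); it is bound by the head noun immediately before it.
Its filler is the head noun "detective", at word 6.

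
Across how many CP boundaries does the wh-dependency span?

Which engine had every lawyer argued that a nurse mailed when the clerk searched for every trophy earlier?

"which engine" is extracted from the object of "mailed".
Boundaries crossed, outermost first: [that] — 1 in total.

1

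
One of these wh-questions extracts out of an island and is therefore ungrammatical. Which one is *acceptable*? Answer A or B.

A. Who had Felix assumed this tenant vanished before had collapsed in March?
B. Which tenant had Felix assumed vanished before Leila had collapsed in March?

B

In A, the wh-phrase is extracted from inside an adjunct island (introduced by "before"), which blocks movement.
In B, the extraction path crosses only that-complement boundaries, which are transparent.
So B is grammatical.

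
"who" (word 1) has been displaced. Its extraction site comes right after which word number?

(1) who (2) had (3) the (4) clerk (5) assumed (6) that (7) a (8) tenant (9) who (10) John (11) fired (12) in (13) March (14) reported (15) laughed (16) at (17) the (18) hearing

14

The displaced element is "who" (word 1).
It is linked across 2 clause boundaries (that → Ø).
It functions as the subject of "laughed", so the gap sits immediately after word 14 ("reported").
Base order: The clerk had assumed that a tenant who John fired in March reported that who laughed at the hearing.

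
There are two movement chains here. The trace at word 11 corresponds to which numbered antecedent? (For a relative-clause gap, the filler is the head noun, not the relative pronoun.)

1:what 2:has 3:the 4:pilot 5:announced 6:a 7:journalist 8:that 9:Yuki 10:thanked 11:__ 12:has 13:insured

The marked gap is inside the relative clause, the direct object of "thanked".
Its filler is the head noun "journalist" (via "that"), at word 7.
(The other dependency links word 1 to a gap after word 13.)

7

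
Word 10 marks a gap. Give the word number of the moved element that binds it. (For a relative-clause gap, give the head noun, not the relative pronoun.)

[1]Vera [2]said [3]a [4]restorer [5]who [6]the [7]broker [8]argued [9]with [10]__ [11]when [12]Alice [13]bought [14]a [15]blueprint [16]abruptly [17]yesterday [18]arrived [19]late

4

The gap at 10 is the prepositional object of "argued", inside a relative clause.
The relative pronoun is "who" (word 5); it is bound by the head noun immediately before it.
Its filler is the head noun "restorer", at word 4.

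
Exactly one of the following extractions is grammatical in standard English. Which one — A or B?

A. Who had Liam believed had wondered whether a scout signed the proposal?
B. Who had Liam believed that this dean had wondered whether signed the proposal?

In B, the wh-phrase is extracted from inside a wh-island (introduced by "whether"), which blocks movement.
In A, the extraction path crosses only that-complement boundaries, which are transparent.
So A is grammatical.

A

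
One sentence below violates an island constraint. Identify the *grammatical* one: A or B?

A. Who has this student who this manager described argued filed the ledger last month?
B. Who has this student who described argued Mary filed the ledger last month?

A

In B, the wh-phrase is extracted from inside a complex-NP island (relative clause) (introduced by "who"), which blocks movement.
In A, the extraction path crosses only that-complement boundaries, which are transparent.
So A is grammatical.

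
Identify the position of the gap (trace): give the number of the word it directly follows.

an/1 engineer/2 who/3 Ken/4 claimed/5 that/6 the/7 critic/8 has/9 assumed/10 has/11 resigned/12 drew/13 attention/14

The displaced element is "an engineer" (word 2).
It is linked across 2 clause boundaries (that → Ø).
It functions as the subject of "resigned", so the gap sits immediately after word 10 ("assumed").
Base order: Ken claimed that the critic has assumed an engineer has resigned.

10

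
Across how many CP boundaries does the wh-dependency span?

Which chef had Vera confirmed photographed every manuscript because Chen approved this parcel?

1

"which chef" is extracted from the subject of "photographed".
Boundaries crossed, outermost first: [Ø] — 1 in total.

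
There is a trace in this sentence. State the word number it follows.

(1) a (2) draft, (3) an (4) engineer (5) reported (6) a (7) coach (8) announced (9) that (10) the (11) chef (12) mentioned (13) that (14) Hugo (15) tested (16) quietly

15

The displaced element is "a draft" (word 2).
It is linked across 3 clause boundaries (Ø → that → that).
It functions as the direct object of "tested", so the gap sits immediately after word 15 ("tested").
Base order: An engineer reported a coach announced that the chef mentioned that Hugo tested a draft quietly.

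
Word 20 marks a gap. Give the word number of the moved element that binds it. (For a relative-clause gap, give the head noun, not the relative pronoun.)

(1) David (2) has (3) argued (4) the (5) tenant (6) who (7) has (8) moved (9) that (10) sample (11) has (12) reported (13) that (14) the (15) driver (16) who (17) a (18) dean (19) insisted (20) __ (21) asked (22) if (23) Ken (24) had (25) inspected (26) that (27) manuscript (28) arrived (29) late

15

The gap at 20 is the subject of "asked", inside a relative clause.
The relative pronoun is "who" (word 16); it is bound by the head noun immediately before it.
Its filler is the head noun "driver", at word 15.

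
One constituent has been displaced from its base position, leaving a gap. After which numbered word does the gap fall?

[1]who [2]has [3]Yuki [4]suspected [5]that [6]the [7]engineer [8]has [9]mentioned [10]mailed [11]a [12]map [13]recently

9

The displaced element is "who" (word 1).
It is linked across 2 clause boundaries (that → Ø).
It functions as the subject of "mailed", so the gap sits immediately after word 9 ("mentioned").
Base order: Yuki has suspected that the engineer has mentioned that who mailed a map recently.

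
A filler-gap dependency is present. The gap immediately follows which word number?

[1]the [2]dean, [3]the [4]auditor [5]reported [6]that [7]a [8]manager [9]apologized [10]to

The displaced element is "the dean" (word 2).
It is linked across 1 clause boundary (that).
It functions as the object of the preposition "to" of "apologized", so the gap sits immediately after word 10 ("to").
Base order: The auditor reported that a manager apologized to the dean.

10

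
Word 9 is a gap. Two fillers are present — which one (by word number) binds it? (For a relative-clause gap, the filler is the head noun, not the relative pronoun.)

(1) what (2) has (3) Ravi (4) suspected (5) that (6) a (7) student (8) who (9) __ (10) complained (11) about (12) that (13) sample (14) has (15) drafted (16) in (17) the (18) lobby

7

The marked gap is inside the relative clause, the subject of "complained".
Its filler is the head noun "student" (via "who"), at word 7.
(The other dependency links word 1 to a gap after word 15.)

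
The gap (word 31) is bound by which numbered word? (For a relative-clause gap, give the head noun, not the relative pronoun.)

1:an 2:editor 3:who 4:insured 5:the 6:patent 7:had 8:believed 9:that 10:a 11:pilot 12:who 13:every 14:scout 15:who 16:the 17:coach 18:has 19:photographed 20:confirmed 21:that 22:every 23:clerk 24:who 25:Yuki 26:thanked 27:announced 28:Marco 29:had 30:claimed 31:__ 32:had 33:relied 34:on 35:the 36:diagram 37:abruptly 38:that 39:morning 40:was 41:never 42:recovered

The gap at 31 is the subject of "relied", inside a relative clause.
The relative pronoun is "who" (word 12); it is bound by the head noun immediately before it.
Its filler is the head noun "pilot", at word 11.

11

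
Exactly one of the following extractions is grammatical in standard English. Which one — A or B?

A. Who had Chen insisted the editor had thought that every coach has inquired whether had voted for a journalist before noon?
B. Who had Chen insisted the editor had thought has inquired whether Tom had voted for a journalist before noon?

B

In A, the wh-phrase is extracted from inside a wh-island (introduced by "whether"), which blocks movement.
In B, the extraction path crosses only that-complement boundaries, which are transparent.
So B is grammatical.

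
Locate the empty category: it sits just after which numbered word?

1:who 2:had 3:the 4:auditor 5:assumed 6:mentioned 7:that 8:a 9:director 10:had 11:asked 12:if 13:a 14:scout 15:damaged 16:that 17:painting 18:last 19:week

The displaced element is "who" (word 1).
It is linked across 1 clause boundary (Ø).
It functions as the subject of "mentioned", so the gap sits immediately after word 5 ("assumed").
Base order: The auditor had assumed who mentioned that a director had asked if a scout damaged that painting last week.

5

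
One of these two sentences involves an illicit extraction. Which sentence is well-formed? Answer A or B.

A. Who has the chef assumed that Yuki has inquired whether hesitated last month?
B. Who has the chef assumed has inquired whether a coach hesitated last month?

In A, the wh-phrase is extracted from inside a wh-island (introduced by "whether"), which blocks movement.
In B, the extraction path crosses only that-complement boundaries, which are transparent.
So B is grammatical.

B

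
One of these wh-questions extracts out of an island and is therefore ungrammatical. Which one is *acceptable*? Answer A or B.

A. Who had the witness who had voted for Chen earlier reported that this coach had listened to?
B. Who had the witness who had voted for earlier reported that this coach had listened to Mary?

A

In B, the wh-phrase is extracted from inside a complex-NP island (relative clause) (introduced by "who"), which blocks movement.
In A, the extraction path crosses only that-complement boundaries, which are transparent.
So A is grammatical.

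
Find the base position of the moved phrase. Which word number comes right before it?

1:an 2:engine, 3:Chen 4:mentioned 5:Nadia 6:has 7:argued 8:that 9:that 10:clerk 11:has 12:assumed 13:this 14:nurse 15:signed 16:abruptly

The displaced element is "an engine" (word 2).
It is linked across 3 clause boundaries (Ø → that → Ø).
It functions as the direct object of "signed", so the gap sits immediately after word 15 ("signed").
Base order: Chen mentioned Nadia has argued that that clerk has assumed this nurse signed an engine abruptly.

15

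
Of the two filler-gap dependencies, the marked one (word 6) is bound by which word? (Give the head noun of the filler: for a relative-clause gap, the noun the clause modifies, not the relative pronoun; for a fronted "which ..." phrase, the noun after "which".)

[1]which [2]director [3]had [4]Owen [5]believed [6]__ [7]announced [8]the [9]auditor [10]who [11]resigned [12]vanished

The marked gap is the subject of "announced".
Its filler is the fronted wh-phrase "which director", at word 2.
(The other dependency links word 9 to a gap after word 10.)

2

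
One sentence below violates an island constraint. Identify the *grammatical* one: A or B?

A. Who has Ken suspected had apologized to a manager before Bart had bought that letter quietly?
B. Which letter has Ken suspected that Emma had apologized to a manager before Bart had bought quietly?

In B, the wh-phrase is extracted from inside an adjunct island (introduced by "before"), which blocks movement.
In A, the extraction path crosses only that-complement boundaries, which are transparent.
So A is grammatical.

A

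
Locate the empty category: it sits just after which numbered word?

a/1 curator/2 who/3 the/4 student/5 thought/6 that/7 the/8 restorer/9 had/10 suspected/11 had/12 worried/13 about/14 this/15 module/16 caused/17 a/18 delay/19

11

The displaced element is "a curator" (word 2).
It is linked across 2 clause boundaries (that → Ø).
It functions as the subject of "worried", so the gap sits immediately after word 11 ("suspected").
Base order: The student thought that the restorer had suspected a curator had worried about this module.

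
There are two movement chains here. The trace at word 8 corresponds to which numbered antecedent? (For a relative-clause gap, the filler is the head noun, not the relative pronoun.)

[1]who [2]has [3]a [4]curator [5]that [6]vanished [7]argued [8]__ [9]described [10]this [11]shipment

1

The marked gap is the subject of "described".
Its filler is the fronted wh-phrase "who", at word 1.
(The other dependency links word 4 to a gap after word 5.)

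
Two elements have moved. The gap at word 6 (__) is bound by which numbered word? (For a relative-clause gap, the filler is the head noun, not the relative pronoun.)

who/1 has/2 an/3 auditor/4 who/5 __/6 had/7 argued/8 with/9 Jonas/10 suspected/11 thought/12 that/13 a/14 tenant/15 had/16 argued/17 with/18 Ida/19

4

The marked gap is inside the relative clause, the subject of "argued".
Its filler is the head noun "auditor" (via "who"), at word 4.
(The other dependency links word 1 to a gap after word 11.)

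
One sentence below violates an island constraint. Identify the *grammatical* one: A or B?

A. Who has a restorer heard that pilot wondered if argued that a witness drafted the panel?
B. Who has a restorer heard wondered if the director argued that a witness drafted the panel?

B

In A, the wh-phrase is extracted from inside a wh-island (introduced by "if"), which blocks movement.
In B, the extraction path crosses only that-complement boundaries, which are transparent.
So B is grammatical.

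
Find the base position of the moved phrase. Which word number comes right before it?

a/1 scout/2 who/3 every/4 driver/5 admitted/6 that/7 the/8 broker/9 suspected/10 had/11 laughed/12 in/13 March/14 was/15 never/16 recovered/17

The displaced element is "a scout" (word 2).
It is linked across 2 clause boundaries (that → Ø).
It functions as the subject of "laughed", so the gap sits immediately after word 10 ("suspected").
Base order: Every driver admitted that the broker suspected a scout had laughed in March.

10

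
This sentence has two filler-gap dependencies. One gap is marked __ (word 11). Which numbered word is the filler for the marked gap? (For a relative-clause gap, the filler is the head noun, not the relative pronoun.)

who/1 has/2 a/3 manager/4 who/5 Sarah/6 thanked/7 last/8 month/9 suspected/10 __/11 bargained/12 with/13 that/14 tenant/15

The marked gap is the subject of "bargained".
Its filler is the fronted wh-phrase "who", at word 1.
(The other dependency links word 4 to a gap after word 7.)

1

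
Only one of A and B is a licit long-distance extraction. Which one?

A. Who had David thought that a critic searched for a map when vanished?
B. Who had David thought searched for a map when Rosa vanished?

In A, the wh-phrase is extracted from inside an adjunct island (introduced by "when"), which blocks movement.
In B, the extraction path crosses only that-complement boundaries, which are transparent.
So B is grammatical.

B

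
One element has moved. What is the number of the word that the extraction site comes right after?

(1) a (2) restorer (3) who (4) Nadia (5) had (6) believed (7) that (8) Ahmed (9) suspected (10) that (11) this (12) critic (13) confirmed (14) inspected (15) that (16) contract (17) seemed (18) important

The displaced element is "a restorer" (word 2).
It is linked across 3 clause boundaries (that → that → Ø).
It functions as the subject of "inspected", so the gap sits immediately after word 13 ("confirmed").
Base order: Nadia had believed that Ahmed suspected that this critic confirmed that a restorer inspected that contract.

13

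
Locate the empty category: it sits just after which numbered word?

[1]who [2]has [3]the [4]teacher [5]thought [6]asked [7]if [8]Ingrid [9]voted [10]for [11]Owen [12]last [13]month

5

The displaced element is "who" (word 1).
It is linked across 1 clause boundary (Ø).
It functions as the subject of "asked", so the gap sits immediately after word 5 ("thought").
Base order: The teacher has thought that who asked if Ingrid voted for Owen last month.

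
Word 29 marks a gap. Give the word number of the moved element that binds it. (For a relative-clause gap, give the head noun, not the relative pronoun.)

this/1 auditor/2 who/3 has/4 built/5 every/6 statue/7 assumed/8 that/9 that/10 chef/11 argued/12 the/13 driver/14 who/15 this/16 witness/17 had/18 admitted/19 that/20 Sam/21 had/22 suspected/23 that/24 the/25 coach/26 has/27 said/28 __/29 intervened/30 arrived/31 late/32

The gap at 29 is the subject of "intervened", inside a relative clause.
The relative pronoun is "who" (word 15); it is bound by the head noun immediately before it.
Its filler is the head noun "driver", at word 14.

14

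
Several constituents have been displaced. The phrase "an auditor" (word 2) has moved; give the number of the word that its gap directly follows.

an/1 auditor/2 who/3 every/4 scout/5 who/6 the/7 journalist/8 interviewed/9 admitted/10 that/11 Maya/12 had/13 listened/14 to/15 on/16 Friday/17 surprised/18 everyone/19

15

The displaced element is "an auditor" (word 2).
It is linked across 1 clause boundary (that).
It functions as the object of the preposition "to" of "listened", so the gap sits immediately after word 15 ("to").
Base order: Every scout who the journalist interviewed admitted that Maya had listened to an auditor on Friday.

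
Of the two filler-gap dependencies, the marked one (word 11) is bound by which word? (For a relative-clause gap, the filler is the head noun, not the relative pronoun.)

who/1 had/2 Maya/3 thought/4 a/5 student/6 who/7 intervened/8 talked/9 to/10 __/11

1

The marked gap is the object of the preposition "to" of "talked".
Its filler is the fronted wh-phrase "who", at word 1.
(The other dependency links word 6 to a gap after word 7.)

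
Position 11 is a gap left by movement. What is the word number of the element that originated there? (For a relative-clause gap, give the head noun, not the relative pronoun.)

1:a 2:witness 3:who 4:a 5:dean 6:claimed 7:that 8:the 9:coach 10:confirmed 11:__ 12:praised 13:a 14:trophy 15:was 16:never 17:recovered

The gap at 11 is the subject of "praised", inside a relative clause.
The relative pronoun is "who" (word 3); it is bound by the head noun immediately before it.
Its filler is the head noun "witness", at word 2.

2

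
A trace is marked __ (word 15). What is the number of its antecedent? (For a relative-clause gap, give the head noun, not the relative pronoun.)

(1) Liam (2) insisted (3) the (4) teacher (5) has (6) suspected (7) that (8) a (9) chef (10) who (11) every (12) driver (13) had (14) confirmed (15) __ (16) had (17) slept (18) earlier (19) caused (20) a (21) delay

9

The gap at 15 is the subject of "slept", inside a relative clause.
The relative pronoun is "who" (word 10); it is bound by the head noun immediately before it.
Its filler is the head noun "chef", at word 9.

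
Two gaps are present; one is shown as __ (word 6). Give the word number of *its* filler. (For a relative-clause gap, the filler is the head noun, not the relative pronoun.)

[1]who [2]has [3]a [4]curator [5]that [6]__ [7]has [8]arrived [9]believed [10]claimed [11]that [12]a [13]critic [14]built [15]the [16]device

4

The marked gap is inside the relative clause, the subject of "arrived".
Its filler is the head noun "curator" (via "that"), at word 4.
(The other dependency links word 1 to a gap after word 9.)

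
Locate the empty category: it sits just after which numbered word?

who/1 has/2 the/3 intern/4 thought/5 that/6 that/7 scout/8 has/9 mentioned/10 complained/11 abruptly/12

The displaced element is "who" (word 1).
It is linked across 2 clause boundaries (that → Ø).
It functions as the subject of "complained", so the gap sits immediately after word 10 ("mentioned").
Base order: The intern has thought that that scout has mentioned who complained abruptly.

10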